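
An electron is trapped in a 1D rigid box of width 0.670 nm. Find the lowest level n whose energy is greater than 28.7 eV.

n = 6

E_1 = h²/(8m_eL²) = 1.342×10^-19 J = 0.8377 eV.
Need n² > 28.7/0.8377 = 34.26, i.e. n > 5.853.
The smallest integer satisfying this is n = 6.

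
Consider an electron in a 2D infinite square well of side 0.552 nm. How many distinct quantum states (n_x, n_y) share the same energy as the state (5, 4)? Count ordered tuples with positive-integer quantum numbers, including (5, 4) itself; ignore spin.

degeneracy = 2

The level has n_x² + n_y² = 41. The ordered positive-integer solutions are (4, 5), (5, 4).
That gives 2 states.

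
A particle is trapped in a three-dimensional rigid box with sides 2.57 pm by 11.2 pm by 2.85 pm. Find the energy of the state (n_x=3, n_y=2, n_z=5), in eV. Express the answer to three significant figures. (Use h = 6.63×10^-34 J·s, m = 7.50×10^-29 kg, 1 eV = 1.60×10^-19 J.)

E = 2.05×10^4 eV

For a 3D rectangular well E = (h²/8m)·Σ n_i²/L_i² = (6.63×10^-34)²/(8·7.50×10^-29) · [3²/(2.57 pm)² + 2²/(11.2 pm)² + 5²/(2.85 pm)²].
Evaluating gives E = 3.277×10^-15 J = 2.05×10^4 eV.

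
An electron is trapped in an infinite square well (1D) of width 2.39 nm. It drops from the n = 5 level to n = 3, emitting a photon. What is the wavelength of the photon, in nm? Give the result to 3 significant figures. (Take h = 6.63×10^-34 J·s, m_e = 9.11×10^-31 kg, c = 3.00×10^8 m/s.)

λ = 1.18×10^3 nm

E_1 = h²/(8m_eL²) = 1.056×10^-20 J, so ΔE = (5² − 3²)E_1 = 1.690×10^-19 J.
λ = hc/ΔE = (6.63×10^-34·3.00×10^8)/1.690×10^-19 = 1.18×10^-6 m = 1.18×10^3 nm.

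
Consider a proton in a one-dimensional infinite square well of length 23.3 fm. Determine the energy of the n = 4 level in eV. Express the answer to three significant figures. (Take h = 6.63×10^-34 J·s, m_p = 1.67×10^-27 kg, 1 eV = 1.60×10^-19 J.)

E_4 = 6.06×10^6 eV

For an infinite well E_n = n²h²/(8m_pL²), so E_1 = h²/(8m_pL²) = (6.63×10^-34)²/(8·1.67×10^-27·(2.33×10^-14 m)²) = 6.061×10^-14 J.
Then E_4 = 4²·E_1 = 16·6.061×10^-14 J = 9.698×10^-13 J.
Converting, E_4 = 9.698×10^-13 J / (1.60×10^-19 J/eV) = 6.06×10^6 eV.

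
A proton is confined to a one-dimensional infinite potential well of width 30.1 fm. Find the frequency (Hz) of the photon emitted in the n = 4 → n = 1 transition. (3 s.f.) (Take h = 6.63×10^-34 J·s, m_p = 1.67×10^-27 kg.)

E_1 = h²/(8m_pL²) = 3.632×10^-14 J and ΔE = (4² − 1²)E_1 = 5.448×10^-13 J.
f = ΔE/h = 5.448×10^-13/6.63×10^-34 = 8.22×10^20 Hz.

f = 8.22×10^20 Hz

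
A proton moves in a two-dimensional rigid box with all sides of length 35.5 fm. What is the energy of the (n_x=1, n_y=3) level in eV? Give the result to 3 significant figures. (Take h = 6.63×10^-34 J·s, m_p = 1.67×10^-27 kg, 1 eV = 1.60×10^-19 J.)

For a 2D rectangular well E = (h²/8m_p)·Σ n_i²/L_i² = (6.63×10^-34)²/(8·1.67×10^-27) · [1²/(35.5 fm)² + 3²/(35.5 fm)²].
Evaluating gives E = 2.611×10^-13 J = 1.63×10^6 eV.

E = 1.63×10^6 eV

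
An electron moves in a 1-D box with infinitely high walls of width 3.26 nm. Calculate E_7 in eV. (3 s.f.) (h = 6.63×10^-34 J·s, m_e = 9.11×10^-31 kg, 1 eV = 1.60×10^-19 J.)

For an infinite well E_n = n²h²/(8m_eL²), so E_1 = h²/(8m_eL²) = (6.63×10^-34)²/(8·9.11×10^-31·(3.26×10^-9 m)²) = 5.675×10^-21 J.
Then E_7 = 7²·E_1 = 49·5.675×10^-21 J = 2.781×10^-19 J.
Converting, E_7 = 2.781×10^-19 J / (1.60×10^-19 J/eV) = 1.74 eV.

E_7 = 1.74 eV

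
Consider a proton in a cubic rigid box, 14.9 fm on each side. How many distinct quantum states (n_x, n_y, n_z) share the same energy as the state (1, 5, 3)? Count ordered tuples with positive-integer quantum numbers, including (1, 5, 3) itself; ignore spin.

degeneracy = 6

The level has n_x² + n_y² + n_z² = 35. The ordered positive-integer solutions are (1, 3, 5), (1, 5, 3), (3, 1, 5), (3, 5, 1), (5, 1, 3), (5, 3, 1).
That gives 6 states.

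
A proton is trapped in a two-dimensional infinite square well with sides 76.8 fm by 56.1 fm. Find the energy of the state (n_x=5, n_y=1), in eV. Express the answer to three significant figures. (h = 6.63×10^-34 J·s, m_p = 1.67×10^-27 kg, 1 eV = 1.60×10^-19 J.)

For a 2D rectangular well E = (h²/8m_p)·Σ n_i²/L_i² = (6.63×10^-34)²/(8·1.67×10^-27) · [5²/(76.8 fm)² + 1²/(56.1 fm)²].
Evaluating gives E = 1.499×10^-13 J = 9.37×10^5 eV.

E = 9.37×10^5 eV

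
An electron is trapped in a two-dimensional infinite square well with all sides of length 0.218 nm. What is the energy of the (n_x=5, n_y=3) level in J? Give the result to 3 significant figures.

E = 4.31×10^-17 J

For a 2D rectangular well E = (h²/8m_e)·Σ n_i²/L_i² = (6.626×10^-34)²/(8·9.109×10^-31) · [5²/(0.218 nm)² + 3²/(0.218 nm)²].
Evaluating gives E = 4.31×10^-17 J.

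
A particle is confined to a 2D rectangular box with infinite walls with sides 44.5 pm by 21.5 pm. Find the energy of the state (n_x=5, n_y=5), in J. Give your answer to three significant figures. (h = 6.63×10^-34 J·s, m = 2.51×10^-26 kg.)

For a 2D rectangular well E = (h²/8m)·Σ n_i²/L_i² = (6.63×10^-34)²/(8·2.51×10^-26) · [5²/(44.5 pm)² + 5²/(21.5 pm)²].
Evaluating gives E = 1.46×10^-19 J.

E = 1.46×10^-19 J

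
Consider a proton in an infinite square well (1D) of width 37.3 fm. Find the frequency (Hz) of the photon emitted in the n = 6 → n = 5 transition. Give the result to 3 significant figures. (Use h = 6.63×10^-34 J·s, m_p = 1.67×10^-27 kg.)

E_1 = h²/(8m_pL²) = 2.365×10^-14 J and ΔE = (6² − 5²)E_1 = 2.602×10^-13 J.
f = ΔE/h = 2.602×10^-13/6.63×10^-34 = 3.92×10^20 Hz.

f = 3.92×10^20 Hz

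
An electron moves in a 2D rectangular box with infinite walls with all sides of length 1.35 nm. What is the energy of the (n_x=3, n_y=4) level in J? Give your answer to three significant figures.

For a 2D rectangular well E = (h²/8m_e)·Σ n_i²/L_i² = (6.626×10^-34)²/(8·9.109×10^-31) · [3²/(1.35 nm)² + 4²/(1.35 nm)²].
Evaluating gives E = 8.26×10^-19 J.

E = 8.26×10^-19 J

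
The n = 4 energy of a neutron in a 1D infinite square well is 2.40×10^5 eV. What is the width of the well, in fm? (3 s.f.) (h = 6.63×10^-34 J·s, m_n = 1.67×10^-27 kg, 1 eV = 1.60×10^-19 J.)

L = 117 fm

From E_n = n²h²/(8m_nL²), L = n·h/√(8m_nE_n).
E_4 = 2.40×10^5 eV = 3.840×10^-14 J, so L = 4·6.63×10^-34/√(8·1.67×10^-27·3.840×10^-14) = 1.17×10^-13 m = 117 fm.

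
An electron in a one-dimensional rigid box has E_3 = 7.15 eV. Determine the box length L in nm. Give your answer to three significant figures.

From E_n = n²h²/(8m_eL²), L = n·h/√(8m_eE_n).
E_3 = 7.15 eV = 1.145×10^-18 J, so L = 3·6.626×10^-34/√(8·9.109×10^-31·1.145×10^-18) = 6.88×10^-10 m = 0.688 nm.

L = 0.688 nm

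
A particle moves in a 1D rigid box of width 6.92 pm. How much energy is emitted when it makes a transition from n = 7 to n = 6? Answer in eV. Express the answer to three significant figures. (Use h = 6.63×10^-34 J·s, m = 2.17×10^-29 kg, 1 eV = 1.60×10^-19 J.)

|ΔE| = 4.30×10^3 eV

E_1 = h²/(8mL²) = 5.288×10^-17 J.
|ΔE| = |7² − 6²|·E_1 = 13·5.288×10^-17 J = 6.874×10^-16 J = 4.30×10^3 eV.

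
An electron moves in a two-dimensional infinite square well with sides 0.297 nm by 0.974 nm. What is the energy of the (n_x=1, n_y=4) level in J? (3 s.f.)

E = 1.70×10^-18 J

For a 2D rectangular well E = (h²/8m_e)·Σ n_i²/L_i² = (6.626×10^-34)²/(8·9.109×10^-31) · [1²/(0.297 nm)² + 4²/(0.974 nm)²].
Evaluating gives E = 1.70×10^-18 J.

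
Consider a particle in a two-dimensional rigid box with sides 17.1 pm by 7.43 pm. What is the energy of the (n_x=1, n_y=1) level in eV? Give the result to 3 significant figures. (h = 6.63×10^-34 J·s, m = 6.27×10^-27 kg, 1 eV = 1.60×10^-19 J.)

E = 1.18 eV

For a 2D rectangular well E = (h²/8m)·Σ n_i²/L_i² = (6.63×10^-34)²/(8·6.27×10^-27) · [1²/(17.1 pm)² + 1²/(7.43 pm)²].
Evaluating gives E = 1.887×10^-19 J = 1.18 eV.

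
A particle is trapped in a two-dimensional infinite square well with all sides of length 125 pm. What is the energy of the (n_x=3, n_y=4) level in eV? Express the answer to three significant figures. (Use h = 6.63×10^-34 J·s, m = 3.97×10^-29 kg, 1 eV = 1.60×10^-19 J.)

For a 2D rectangular well E = (h²/8m)·Σ n_i²/L_i² = (6.63×10^-34)²/(8·3.97×10^-29) · [3²/(125 pm)² + 4²/(125 pm)²].
Evaluating gives E = 2.214×10^-18 J = 13.8 eV.

E = 13.8 eV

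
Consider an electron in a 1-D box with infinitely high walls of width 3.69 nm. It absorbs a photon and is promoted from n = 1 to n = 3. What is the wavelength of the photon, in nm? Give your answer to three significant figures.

λ = 5.61×10^3 nm

E_1 = h²/(8m_eL²) = 4.425×10^-21 J, so ΔE = (3² − 1²)E_1 = 3.540×10^-20 J.
λ = hc/ΔE = (6.626×10^-34·2.998×10^8)/3.540×10^-20 = 5.61×10^-6 m = 5.61×10^3 nm.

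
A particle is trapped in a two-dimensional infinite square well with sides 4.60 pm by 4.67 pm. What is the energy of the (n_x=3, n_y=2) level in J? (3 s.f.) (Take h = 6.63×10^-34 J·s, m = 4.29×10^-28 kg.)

E = 7.80×10^-17 J

For a 2D rectangular well E = (h²/8m)·Σ n_i²/L_i² = (6.63×10^-34)²/(8·4.29×10^-28) · [3²/(4.60 pm)² + 2²/(4.67 pm)²].
Evaluating gives E = 7.80×10^-17 J.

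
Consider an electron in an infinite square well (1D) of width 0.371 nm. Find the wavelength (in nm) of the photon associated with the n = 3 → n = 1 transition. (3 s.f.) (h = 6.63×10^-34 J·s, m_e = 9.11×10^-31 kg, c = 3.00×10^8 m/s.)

λ = 56.7 nm

E_1 = h²/(8m_eL²) = 4.382×10^-19 J, so ΔE = (3² − 1²)E_1 = 3.506×10^-18 J.
λ = hc/ΔE = (6.63×10^-34·3.00×10^8)/3.506×10^-18 = 5.67×10^-8 m = 56.7 nm.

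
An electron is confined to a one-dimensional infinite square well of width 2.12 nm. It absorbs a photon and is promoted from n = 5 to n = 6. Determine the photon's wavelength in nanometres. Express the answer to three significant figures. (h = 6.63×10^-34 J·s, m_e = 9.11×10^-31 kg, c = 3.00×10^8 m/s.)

λ = 1.35×10^3 nm

E_1 = h²/(8m_eL²) = 1.342×10^-20 J, so ΔE = (6² − 5²)E_1 = 1.476×10^-19 J.
λ = hc/ΔE = (6.63×10^-34·3.00×10^8)/1.476×10^-19 = 1.35×10^-6 m = 1.35×10^3 nm.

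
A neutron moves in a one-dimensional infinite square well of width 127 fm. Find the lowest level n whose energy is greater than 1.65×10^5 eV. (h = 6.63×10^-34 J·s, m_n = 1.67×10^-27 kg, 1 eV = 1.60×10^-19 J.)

n = 4

E_1 = h²/(8m_nL²) = 2.040×10^-15 J = 1.275×10^4 eV.
Need n² > 1.65×10^5/1.275×10^4 = 12.94, i.e. n > 3.597.
The smallest integer satisfying this is n = 4.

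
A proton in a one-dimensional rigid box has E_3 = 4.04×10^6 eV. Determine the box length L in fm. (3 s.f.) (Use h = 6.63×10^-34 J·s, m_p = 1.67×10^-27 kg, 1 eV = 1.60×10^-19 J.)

L = 21.4 fm

From E_n = n²h²/(8m_pL²), L = n·h/√(8m_pE_n).
E_3 = 4.04×10^6 eV = 6.464×10^-13 J, so L = 3·6.63×10^-34/√(8·1.67×10^-27·6.464×10^-13) = 2.14×10^-14 m = 21.4 fm.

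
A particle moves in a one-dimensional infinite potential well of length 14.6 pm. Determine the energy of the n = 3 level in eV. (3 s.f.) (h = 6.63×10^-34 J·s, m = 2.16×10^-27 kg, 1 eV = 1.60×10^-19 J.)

E_3 = 6.71 eV

For an infinite well E_n = n²h²/(8mL²), so E_1 = h²/(8mL²) = (6.63×10^-34)²/(8·2.16×10^-27·(1.46×10^-11 m)²) = 1.193×10^-19 J.
Then E_3 = 3²·E_1 = 9·1.193×10^-19 J = 1.074×10^-18 J.
Converting, E_3 = 1.074×10^-18 J / (1.60×10^-19 J/eV) = 6.71 eV.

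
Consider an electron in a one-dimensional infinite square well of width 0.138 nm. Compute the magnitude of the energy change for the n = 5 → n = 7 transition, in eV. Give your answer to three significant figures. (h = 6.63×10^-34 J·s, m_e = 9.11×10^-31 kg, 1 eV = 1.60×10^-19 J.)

E_1 = h²/(8m_eL²) = 3.167×10^-18 J.
|ΔE| = |5² − 7²|·E_1 = 24·3.167×10^-18 J = 7.601×10^-17 J = 475 eV.

|ΔE| = 475 eV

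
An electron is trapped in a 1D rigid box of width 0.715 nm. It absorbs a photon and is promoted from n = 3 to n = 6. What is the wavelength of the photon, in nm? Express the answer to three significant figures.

λ = 62.4 nm

E_1 = h²/(8m_eL²) = 1.179×10^-19 J, so ΔE = (6² − 3²)E_1 = 3.183×10^-18 J.
λ = hc/ΔE = (6.626×10^-34·2.998×10^8)/3.183×10^-18 = 6.24×10^-8 m = 62.4 nm.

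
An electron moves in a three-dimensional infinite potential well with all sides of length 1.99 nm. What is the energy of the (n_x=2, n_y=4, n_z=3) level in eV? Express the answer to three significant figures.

For a 3D rectangular well E = (h²/8m_e)·Σ n_i²/L_i² = (6.626×10^-34)²/(8·9.109×10^-31) · [2²/(1.99 nm)² + 4²/(1.99 nm)² + 3²/(1.99 nm)²].
Evaluating gives E = 4.412×10^-19 J = 2.75 eV.

E = 2.75 eV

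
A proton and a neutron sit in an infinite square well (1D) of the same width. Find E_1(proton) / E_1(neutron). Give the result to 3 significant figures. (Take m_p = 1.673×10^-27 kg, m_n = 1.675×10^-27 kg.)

1.00

E_n ∝ 1/m at fixed n and L, so the ratio is m_n/m_p = 1.675×10^-27/1.673×10^-27 = 1.00.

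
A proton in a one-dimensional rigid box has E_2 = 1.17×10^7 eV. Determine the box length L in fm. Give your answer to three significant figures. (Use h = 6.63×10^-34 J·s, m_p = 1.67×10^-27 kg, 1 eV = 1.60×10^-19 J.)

From E_n = n²h²/(8m_pL²), L = n·h/√(8m_pE_n).
E_2 = 1.17×10^7 eV = 1.872×10^-12 J, so L = 2·6.63×10^-34/√(8·1.67×10^-27·1.872×10^-12) = 8.38×10^-15 m = 8.38 fm.

L = 8.38 fm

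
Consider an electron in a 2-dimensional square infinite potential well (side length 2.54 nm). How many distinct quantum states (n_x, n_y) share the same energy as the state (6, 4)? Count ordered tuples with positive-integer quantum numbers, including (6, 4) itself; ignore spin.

The level has n_x² + n_y² = 52. The ordered positive-integer solutions are (4, 6), (6, 4).
That gives 2 states.

degeneracy = 2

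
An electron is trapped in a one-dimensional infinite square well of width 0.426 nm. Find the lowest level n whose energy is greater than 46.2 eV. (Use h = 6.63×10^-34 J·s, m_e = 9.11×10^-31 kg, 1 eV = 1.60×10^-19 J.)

n = 5

E_1 = h²/(8m_eL²) = 3.324×10^-19 J = 2.078 eV.
Need n² > 46.2/2.078 = 22.23, i.e. n > 4.715.
The smallest integer satisfying this is n = 5.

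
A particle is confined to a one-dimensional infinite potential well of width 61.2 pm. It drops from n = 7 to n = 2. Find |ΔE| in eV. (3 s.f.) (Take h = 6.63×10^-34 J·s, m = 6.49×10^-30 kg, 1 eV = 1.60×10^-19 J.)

E_1 = h²/(8mL²) = 2.260×10^-18 J.
|ΔE| = |7² − 2²|·E_1 = 45·2.260×10^-18 J = 1.017×10^-16 J = 636 eV.

|ΔE| = 636 eV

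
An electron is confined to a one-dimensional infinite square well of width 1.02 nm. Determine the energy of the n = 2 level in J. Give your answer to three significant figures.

E_2 = 2.32×10^-19 J

For an infinite well E_n = n²h²/(8m_eL²), so E_1 = h²/(8m_eL²) = (6.626×10^-34)²/(8·9.109×10^-31·(1.02×10^-9 m)²) = 5.791×10^-20 J.
Then E_2 = 2²·E_1 = 4·5.791×10^-20 J = 2.32×10^-19 J.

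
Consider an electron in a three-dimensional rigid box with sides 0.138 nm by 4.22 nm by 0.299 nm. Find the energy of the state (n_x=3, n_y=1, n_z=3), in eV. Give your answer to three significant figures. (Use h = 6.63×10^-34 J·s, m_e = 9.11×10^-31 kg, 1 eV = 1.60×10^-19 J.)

For a 3D rectangular well E = (h²/8m_e)·Σ n_i²/L_i² = (6.63×10^-34)²/(8·9.11×10^-31) · [3²/(0.138 nm)² + 1²/(4.22 nm)² + 3²/(0.299 nm)²].
Evaluating gives E = 3.458×10^-17 J = 216 eV.

E = 216 eV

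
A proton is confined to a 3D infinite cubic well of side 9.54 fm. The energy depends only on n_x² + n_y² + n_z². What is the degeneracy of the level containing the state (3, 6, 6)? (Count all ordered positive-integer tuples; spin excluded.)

degeneracy = 12

The level has n_x² + n_y² + n_z² = 81. The ordered positive-integer solutions are (1, 4, 8), (1, 8, 4), (3, 6, 6), (4, 1, 8), (4, 4, 7), (4, 7, 4), (4, 8, 1), (6, 3, 6), (6, 6, 3), (7, 4, 4), (8, 1, 4), (8, 4, 1).
That gives 12 states.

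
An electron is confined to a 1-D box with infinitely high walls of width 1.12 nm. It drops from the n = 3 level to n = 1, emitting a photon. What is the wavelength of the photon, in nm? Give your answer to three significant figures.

λ = 517 nm

E_1 = h²/(8m_eL²) = 4.803×10^-20 J, so ΔE = (3² − 1²)E_1 = 3.842×10^-19 J.
λ = hc/ΔE = (6.626×10^-34·2.998×10^8)/3.842×10^-19 = 5.17×10^-7 m = 517 nm.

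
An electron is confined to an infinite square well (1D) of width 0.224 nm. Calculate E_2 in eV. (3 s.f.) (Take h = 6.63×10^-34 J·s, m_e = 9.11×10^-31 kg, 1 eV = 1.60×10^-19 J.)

E_2 = 30.1 eV

For an infinite well E_n = n²h²/(8m_eL²), so E_1 = h²/(8m_eL²) = (6.63×10^-34)²/(8·9.11×10^-31·(2.24×10^-10 m)²) = 1.202×10^-18 J.
Then E_2 = 2²·E_1 = 4·1.202×10^-18 J = 4.808×10^-18 J.
Converting, E_2 = 4.808×10^-18 J / (1.60×10^-19 J/eV) = 30.1 eV.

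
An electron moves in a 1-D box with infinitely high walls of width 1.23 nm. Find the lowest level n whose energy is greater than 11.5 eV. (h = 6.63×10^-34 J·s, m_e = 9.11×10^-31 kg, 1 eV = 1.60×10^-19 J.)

E_1 = h²/(8m_eL²) = 3.987×10^-20 J = 0.2492 eV.
Need n² > 11.5/0.2492 = 46.15, i.e. n > 6.793.
The smallest integer satisfying this is n = 7.

n = 7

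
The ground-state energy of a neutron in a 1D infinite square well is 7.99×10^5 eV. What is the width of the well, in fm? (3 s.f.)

L = 16.0 fm

From E_n = n²h²/(8m_nL²), L = n·h/√(8m_nE_n).
E_1 = 7.99×10^5 eV = 1.280×10^-13 J, so L = 1·6.626×10^-34/√(8·1.675×10^-27·1.280×10^-13) = 1.60×10^-14 m = 16.0 fm.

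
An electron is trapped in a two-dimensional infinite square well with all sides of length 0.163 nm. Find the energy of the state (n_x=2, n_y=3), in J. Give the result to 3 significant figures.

E = 2.95×10^-17 J

For a 2D rectangular well E = (h²/8m_e)·Σ n_i²/L_i² = (6.626×10^-34)²/(8·9.109×10^-31) · [2²/(0.163 nm)² + 3²/(0.163 nm)²].
Evaluating gives E = 2.95×10^-17 J.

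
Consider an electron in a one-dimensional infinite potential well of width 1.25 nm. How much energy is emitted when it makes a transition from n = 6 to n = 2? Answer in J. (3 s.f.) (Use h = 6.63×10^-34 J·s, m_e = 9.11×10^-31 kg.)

|ΔE| = 1.24×10^-18 J

E_1 = h²/(8m_eL²) = 3.860×10^-20 J.
|ΔE| = |6² − 2²|·E_1 = 32·3.860×10^-20 J = 1.24×10^-18 J.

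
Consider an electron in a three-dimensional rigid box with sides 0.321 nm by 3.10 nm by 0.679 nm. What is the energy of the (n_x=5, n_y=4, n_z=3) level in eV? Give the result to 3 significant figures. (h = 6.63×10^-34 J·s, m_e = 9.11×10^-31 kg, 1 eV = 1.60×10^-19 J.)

E = 99.4 eV

For a 3D rectangular well E = (h²/8m_e)·Σ n_i²/L_i² = (6.63×10^-34)²/(8·9.11×10^-31) · [5²/(0.321 nm)² + 4²/(3.10 nm)² + 3²/(0.679 nm)²].
Evaluating gives E = 1.591×10^-17 J = 99.4 eV.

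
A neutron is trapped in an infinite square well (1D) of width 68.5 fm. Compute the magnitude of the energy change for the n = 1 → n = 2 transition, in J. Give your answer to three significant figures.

|ΔE| = 2.09×10^-14 J

E_1 = h²/(8m_nL²) = 6.983×10^-15 J.
|ΔE| = |1² − 2²|·E_1 = 3·6.983×10^-15 J = 2.09×10^-14 J.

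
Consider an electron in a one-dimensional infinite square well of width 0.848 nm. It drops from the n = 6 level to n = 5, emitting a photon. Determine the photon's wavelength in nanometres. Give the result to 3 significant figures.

λ = 216 nm

E_1 = h²/(8m_eL²) = 8.378×10^-20 J, so ΔE = (6² − 5²)E_1 = 9.216×10^-19 J.
λ = hc/ΔE = (6.626×10^-34·2.998×10^8)/9.216×10^-19 = 2.16×10^-7 m = 216 nm.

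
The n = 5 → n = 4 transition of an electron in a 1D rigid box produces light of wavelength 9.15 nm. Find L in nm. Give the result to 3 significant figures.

L = 0.158 nm

The photon carries ΔE = hc/λ = 6.626×10^-34·2.998×10^8/9.15×10^-9 m = 2.171×10^-17 J.
Since ΔE = (5² − 4²)E_1, E_1 = 2.412×10^-18 J, and L = h/√(8m_eE_1) = 1.58×10^-10 m = 0.158 nm.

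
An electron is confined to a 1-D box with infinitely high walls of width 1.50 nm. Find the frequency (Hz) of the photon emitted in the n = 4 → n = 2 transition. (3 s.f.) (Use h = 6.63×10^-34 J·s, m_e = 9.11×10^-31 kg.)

f = 4.85×10^14 Hz

E_1 = h²/(8m_eL²) = 2.681×10^-20 J and ΔE = (4² − 2²)E_1 = 3.217×10^-19 J.
f = ΔE/h = 3.217×10^-19/6.63×10^-34 = 4.85×10^14 Hz.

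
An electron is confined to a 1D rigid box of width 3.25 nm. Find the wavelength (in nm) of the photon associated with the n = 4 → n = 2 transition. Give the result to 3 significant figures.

E_1 = h²/(8m_eL²) = 5.704×10^-21 J, so ΔE = (4² − 2²)E_1 = 6.845×10^-20 J.
λ = hc/ΔE = (6.626×10^-34·2.998×10^8)/6.845×10^-20 = 2.90×10^-6 m = 2.90×10^3 nm.

λ = 2.90×10^3 nm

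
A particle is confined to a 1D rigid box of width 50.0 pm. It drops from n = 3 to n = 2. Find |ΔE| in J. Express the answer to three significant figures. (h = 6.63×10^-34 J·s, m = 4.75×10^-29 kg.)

|ΔE| = 2.31×10^-18 J

E_1 = h²/(8mL²) = 4.627×10^-19 J.
|ΔE| = |3² − 2²|·E_1 = 5·4.627×10^-19 J = 2.31×10^-18 J.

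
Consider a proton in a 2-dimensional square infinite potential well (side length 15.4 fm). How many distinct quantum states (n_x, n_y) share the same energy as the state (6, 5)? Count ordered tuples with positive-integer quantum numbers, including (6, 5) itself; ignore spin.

The level has n_x² + n_y² = 61. The ordered positive-integer solutions are (5, 6), (6, 5).
That gives 2 states.

degeneracy = 2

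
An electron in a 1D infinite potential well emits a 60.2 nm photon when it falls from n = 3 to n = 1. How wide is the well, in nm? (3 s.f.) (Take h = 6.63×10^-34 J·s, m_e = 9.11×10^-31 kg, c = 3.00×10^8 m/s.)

L = 0.382 nm

The photon carries ΔE = hc/λ = 6.63×10^-34·3.00×10^8/6.02×10^-8 m = 3.304×10^-18 J.
Since ΔE = (3² − 1²)E_1, E_1 = 4.130×10^-19 J, and L = h/√(8m_eE_1) = 3.82×10^-10 m = 0.382 nm.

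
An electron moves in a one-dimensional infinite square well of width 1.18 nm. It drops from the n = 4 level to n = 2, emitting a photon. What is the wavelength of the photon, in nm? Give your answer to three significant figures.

λ = 383 nm

E_1 = h²/(8m_eL²) = 4.327×10^-20 J, so ΔE = (4² − 2²)E_1 = 5.192×10^-19 J.
λ = hc/ΔE = (6.626×10^-34·2.998×10^8)/5.192×10^-19 = 3.83×10^-7 m = 383 nm.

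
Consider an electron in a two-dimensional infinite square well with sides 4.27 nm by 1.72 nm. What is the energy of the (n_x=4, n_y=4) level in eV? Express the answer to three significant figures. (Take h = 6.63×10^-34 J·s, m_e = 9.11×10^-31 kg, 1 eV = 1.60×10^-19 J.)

For a 2D rectangular well E = (h²/8m_e)·Σ n_i²/L_i² = (6.63×10^-34)²/(8·9.11×10^-31) · [4²/(4.27 nm)² + 4²/(1.72 nm)²].
Evaluating gives E = 3.791×10^-19 J = 2.37 eV.

E = 2.37 eV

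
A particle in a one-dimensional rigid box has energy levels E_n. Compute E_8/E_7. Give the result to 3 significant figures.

E_n ∝ n², so E_8/E_7 = 8²/7² = 64/49 = 1.31.

1.31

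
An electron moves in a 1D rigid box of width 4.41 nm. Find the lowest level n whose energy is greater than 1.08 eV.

n = 8

E_1 = h²/(8m_eL²) = 3.098×10^-21 J = 0.01934 eV.
Need n² > 1.08/0.01934 = 55.84, i.e. n > 7.473.
The smallest integer satisfying this is n = 8.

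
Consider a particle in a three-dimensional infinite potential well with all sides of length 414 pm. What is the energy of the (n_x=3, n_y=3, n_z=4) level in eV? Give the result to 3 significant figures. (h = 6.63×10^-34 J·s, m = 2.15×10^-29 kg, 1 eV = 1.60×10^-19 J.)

For a 3D rectangular well E = (h²/8m)·Σ n_i²/L_i² = (6.63×10^-34)²/(8·2.15×10^-29) · [3²/(414 pm)² + 3²/(414 pm)² + 4²/(414 pm)²].
Evaluating gives E = 5.070×10^-19 J = 3.17 eV.

E = 3.17 eV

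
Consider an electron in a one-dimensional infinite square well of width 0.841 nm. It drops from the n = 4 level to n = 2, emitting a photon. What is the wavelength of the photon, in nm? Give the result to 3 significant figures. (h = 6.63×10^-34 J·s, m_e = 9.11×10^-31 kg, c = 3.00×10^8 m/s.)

λ = 194 nm

E_1 = h²/(8m_eL²) = 8.528×10^-20 J, so ΔE = (4² − 2²)E_1 = 1.023×10^-18 J.
λ = hc/ΔE = (6.63×10^-34·3.00×10^8)/1.023×10^-18 = 1.94×10^-7 m = 194 nm.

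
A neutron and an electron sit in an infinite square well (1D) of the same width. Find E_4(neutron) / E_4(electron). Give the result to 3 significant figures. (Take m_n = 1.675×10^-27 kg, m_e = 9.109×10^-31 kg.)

5.44×10^-4

E_n ∝ 1/m at fixed n and L, so the ratio is m_e/m_n = 9.109×10^-31/1.675×10^-27 = 5.44×10^-4.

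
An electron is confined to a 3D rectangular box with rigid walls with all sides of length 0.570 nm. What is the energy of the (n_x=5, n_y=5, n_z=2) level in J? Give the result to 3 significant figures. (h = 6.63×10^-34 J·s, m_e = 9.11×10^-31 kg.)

E = 1.00×10^-17 J

For a 3D rectangular well E = (h²/8m_e)·Σ n_i²/L_i² = (6.63×10^-34)²/(8·9.11×10^-31) · [5²/(0.570 nm)² + 5²/(0.570 nm)² + 2²/(0.570 nm)²].
Evaluating gives E = 1.00×10^-17 J.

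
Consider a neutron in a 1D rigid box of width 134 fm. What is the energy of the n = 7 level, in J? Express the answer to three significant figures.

E_7 = 8.94×10^-14 J

For an infinite well E_n = n²h²/(8m_nL²), so E_1 = h²/(8m_nL²) = (6.626×10^-34)²/(8·1.675×10^-27·(1.34×10^-13 m)²) = 1.825×10^-15 J.
Then E_7 = 7²·E_1 = 49·1.825×10^-15 J = 8.94×10^-14 J.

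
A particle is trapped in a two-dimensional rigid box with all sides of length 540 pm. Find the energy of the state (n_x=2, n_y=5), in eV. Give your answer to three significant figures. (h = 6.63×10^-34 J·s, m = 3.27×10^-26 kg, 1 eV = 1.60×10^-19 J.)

E = 0.00104 eV

For a 2D rectangular well E = (h²/8m)·Σ n_i²/L_i² = (6.63×10^-34)²/(8·3.27×10^-26) · [2²/(540 pm)² + 5²/(540 pm)²].
Evaluating gives E = 1.671×10^-22 J = 0.00104 eV.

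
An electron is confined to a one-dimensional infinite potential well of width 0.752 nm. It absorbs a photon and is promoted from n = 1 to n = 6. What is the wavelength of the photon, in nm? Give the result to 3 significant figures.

λ = 53.3 nm

E_1 = h²/(8m_eL²) = 1.065×10^-19 J, so ΔE = (6² − 1²)E_1 = 3.727×10^-18 J.
λ = hc/ΔE = (6.626×10^-34·2.998×10^8)/3.727×10^-18 = 5.33×10^-8 m = 53.3 nm.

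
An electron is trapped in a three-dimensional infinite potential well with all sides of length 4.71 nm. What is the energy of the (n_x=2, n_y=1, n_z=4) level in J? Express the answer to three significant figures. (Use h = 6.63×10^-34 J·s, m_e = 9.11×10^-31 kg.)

E = 5.71×10^-20 J

For a 3D rectangular well E = (h²/8m_e)·Σ n_i²/L_i² = (6.63×10^-34)²/(8·9.11×10^-31) · [2²/(4.71 nm)² + 1²/(4.71 nm)² + 4²/(4.71 nm)²].
Evaluating gives E = 5.71×10^-20 J.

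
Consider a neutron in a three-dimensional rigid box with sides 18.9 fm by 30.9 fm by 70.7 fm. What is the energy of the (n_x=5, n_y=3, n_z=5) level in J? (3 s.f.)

For a 3D rectangular well E = (h²/8m_n)·Σ n_i²/L_i² = (6.626×10^-34)²/(8·1.675×10^-27) · [5²/(18.9 fm)² + 3²/(30.9 fm)² + 5²/(70.7 fm)²].
Evaluating gives E = 2.77×10^-12 J.

E = 2.77×10^-12 J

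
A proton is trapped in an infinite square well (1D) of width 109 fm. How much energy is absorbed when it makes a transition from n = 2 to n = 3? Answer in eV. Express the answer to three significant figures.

|ΔE| = 8.62×10^4 eV

E_1 = h²/(8m_pL²) = 2.761×10^-15 J.
|ΔE| = |2² − 3²|·E_1 = 5·2.761×10^-15 J = 1.381×10^-14 J = 8.62×10^4 eV.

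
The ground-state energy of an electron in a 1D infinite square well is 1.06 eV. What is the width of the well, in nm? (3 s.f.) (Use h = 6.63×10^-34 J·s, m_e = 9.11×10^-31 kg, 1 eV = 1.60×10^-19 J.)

L = 0.596 nm

From E_n = n²h²/(8m_eL²), L = n·h/√(8m_eE_n).
E_1 = 1.06 eV = 1.696×10^-19 J, so L = 1·6.63×10^-34/√(8·9.11×10^-31·1.696×10^-19) = 5.96×10^-10 m = 0.596 nm.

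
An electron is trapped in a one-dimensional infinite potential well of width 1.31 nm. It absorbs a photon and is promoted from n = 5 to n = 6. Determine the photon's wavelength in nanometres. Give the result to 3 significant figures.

λ = 514 nm

E_1 = h²/(8m_eL²) = 3.511×10^-20 J, so ΔE = (6² − 5²)E_1 = 3.862×10^-19 J.
λ = hc/ΔE = (6.626×10^-34·2.998×10^8)/3.862×10^-19 = 5.14×10^-7 m = 514 nm.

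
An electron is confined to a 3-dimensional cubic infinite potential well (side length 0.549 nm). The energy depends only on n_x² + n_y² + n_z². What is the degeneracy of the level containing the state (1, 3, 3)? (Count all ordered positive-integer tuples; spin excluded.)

The level has n_x² + n_y² + n_z² = 19. The ordered positive-integer solutions are (1, 3, 3), (3, 1, 3), (3, 3, 1).
That gives 3 states.

degeneracy = 3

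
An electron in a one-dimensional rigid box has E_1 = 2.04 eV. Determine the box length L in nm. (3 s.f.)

L = 0.429 nm

From E_n = n²h²/(8m_eL²), L = n·h/√(8m_eE_n).
E_1 = 2.04 eV = 3.268×10^-19 J, so L = 1·6.626×10^-34/√(8·9.109×10^-31·3.268×10^-19) = 4.29×10^-10 m = 0.429 nm.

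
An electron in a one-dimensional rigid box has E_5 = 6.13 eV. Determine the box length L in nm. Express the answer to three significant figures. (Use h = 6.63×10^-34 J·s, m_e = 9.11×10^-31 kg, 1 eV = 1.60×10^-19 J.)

From E_n = n²h²/(8m_eL²), L = n·h/√(8m_eE_n).
E_5 = 6.13 eV = 9.808×10^-19 J, so L = 5·6.63×10^-34/√(8·9.11×10^-31·9.808×10^-19) = 1.24×10^-9 m = 1.24 nm.

L = 1.24 nm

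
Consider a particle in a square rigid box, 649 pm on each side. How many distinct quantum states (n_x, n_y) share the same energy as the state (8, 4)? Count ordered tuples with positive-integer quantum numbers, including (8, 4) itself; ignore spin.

The level has n_x² + n_y² = 80. The ordered positive-integer solutions are (4, 8), (8, 4).
That gives 2 states.

degeneracy = 2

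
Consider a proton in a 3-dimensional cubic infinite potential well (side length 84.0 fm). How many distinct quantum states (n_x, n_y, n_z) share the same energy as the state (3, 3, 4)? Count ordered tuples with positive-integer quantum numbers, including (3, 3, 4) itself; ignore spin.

degeneracy = 3

The level has n_x² + n_y² + n_z² = 34. The ordered positive-integer solutions are (3, 3, 4), (3, 4, 3), (4, 3, 3).
That gives 3 states.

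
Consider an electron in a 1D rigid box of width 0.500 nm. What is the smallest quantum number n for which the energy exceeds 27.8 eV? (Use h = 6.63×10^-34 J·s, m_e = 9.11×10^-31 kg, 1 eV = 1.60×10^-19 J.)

n = 5

E_1 = h²/(8m_eL²) = 2.413×10^-19 J = 1.508 eV.
Need n² > 27.8/1.508 = 18.44, i.e. n > 4.294.
The smallest integer satisfying this is n = 5.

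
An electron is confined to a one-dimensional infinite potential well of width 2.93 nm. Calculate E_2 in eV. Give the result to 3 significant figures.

For an infinite well E_n = n²h²/(8m_eL²), so E_1 = h²/(8m_eL²) = (6.626×10^-34)²/(8·9.109×10^-31·(2.93×10^-9 m)²) = 7.018×10^-21 J.
Then E_2 = 2²·E_1 = 4·7.018×10^-21 J = 2.807×10^-20 J.
Converting, E_2 = 2.807×10^-20 J / (1.602×10^-19 J/eV) = 0.175 eV.

E_2 = 0.175 eV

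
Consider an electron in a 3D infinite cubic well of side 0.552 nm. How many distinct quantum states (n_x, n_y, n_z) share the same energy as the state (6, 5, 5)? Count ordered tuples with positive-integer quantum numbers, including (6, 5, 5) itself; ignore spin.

degeneracy = 15

The level has n_x² + n_y² + n_z² = 86. The ordered positive-integer solutions are (1, 2, 9), (1, 6, 7), (1, 7, 6), (1, 9, 2), (2, 1, 9), (2, 9, 1), (5, 5, 6), (5, 6, 5), (6, 1, 7), (6, 5, 5), (6, 7, 1), (7, 1, 6), (7, 6, 1), (9, 1, 2), (9, 2, 1).
That gives 15 states.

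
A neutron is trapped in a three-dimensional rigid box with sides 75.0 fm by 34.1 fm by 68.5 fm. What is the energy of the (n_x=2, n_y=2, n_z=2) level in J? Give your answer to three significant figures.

For a 3D rectangular well E = (h²/8m_n)·Σ n_i²/L_i² = (6.626×10^-34)²/(8·1.675×10^-27) · [2²/(75.0 fm)² + 2²/(34.1 fm)² + 2²/(68.5 fm)²].
Evaluating gives E = 1.64×10^-13 J.

E = 1.64×10^-13 J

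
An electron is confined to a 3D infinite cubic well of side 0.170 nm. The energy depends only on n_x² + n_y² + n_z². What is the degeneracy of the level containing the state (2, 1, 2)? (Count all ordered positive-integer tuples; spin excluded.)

degeneracy = 3

The level has n_x² + n_y² + n_z² = 9. The ordered positive-integer solutions are (1, 2, 2), (2, 1, 2), (2, 2, 1).
That gives 3 states.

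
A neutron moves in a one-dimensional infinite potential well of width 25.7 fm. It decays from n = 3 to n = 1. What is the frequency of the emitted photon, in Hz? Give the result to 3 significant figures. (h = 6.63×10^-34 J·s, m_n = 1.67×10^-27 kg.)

f = 6.01×10^20 Hz

E_1 = h²/(8m_nL²) = 4.981×10^-14 J and ΔE = (3² − 1²)E_1 = 3.985×10^-13 J.
f = ΔE/h = 3.985×10^-13/6.63×10^-34 = 6.01×10^20 Hz.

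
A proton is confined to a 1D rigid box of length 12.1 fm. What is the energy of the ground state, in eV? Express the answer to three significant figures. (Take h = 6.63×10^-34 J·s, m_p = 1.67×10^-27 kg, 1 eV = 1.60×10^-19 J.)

For an infinite well E_n = n²h²/(8m_pL²), so E_1 = h²/(8m_pL²) = (6.63×10^-34)²/(8·1.67×10^-27·(1.21×10^-14 m)²) = 2.247×10^-13 J.
Converting, E_1 = 2.247×10^-13 J / (1.60×10^-19 J/eV) = 1.40×10^6 eV.

E_1 = 1.40×10^6 eV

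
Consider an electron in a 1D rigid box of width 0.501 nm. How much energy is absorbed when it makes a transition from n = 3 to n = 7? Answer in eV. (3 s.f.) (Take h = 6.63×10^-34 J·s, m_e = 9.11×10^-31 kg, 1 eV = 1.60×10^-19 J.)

E_1 = h²/(8m_eL²) = 2.403×10^-19 J.
|ΔE| = |3² − 7²|·E_1 = 40·2.403×10^-19 J = 9.612×10^-18 J = 60.1 eV.

|ΔE| = 60.1 eV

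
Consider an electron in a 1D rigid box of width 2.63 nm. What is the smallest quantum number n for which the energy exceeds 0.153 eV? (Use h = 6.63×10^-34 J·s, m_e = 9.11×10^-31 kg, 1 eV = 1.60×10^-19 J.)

E_1 = h²/(8m_eL²) = 8.720×10^-21 J = 0.05450 eV.
Need n² > 0.153/0.05450 = 2.807, i.e. n > 1.675.
The smallest integer satisfying this is n = 2.

n = 2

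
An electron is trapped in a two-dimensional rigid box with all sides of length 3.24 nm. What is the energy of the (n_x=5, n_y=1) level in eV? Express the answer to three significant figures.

E = 0.931 eV

For a 2D rectangular well E = (h²/8m_e)·Σ n_i²/L_i² = (6.626×10^-34)²/(8·9.109×10^-31) · [5²/(3.24 nm)² + 1²/(3.24 nm)²].
Evaluating gives E = 1.492×10^-19 J = 0.931 eV.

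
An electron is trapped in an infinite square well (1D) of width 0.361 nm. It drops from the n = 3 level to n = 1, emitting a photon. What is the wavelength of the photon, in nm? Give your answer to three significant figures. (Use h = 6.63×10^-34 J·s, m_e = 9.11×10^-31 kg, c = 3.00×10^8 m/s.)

λ = 53.7 nm

E_1 = h²/(8m_eL²) = 4.628×10^-19 J, so ΔE = (3² − 1²)E_1 = 3.702×10^-18 J.
λ = hc/ΔE = (6.63×10^-34·3.00×10^8)/3.702×10^-18 = 5.37×10^-8 m = 53.7 nm.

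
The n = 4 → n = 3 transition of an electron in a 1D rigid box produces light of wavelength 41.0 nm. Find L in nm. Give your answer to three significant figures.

L = 0.295 nm

The photon carries ΔE = hc/λ = 6.626×10^-34·2.998×10^8/4.10×10^-8 m = 4.845×10^-18 J.
Since ΔE = (4² − 3²)E_1, E_1 = 6.921×10^-19 J, and L = h/√(8m_eE_1) = 2.95×10^-10 m = 0.295 nm.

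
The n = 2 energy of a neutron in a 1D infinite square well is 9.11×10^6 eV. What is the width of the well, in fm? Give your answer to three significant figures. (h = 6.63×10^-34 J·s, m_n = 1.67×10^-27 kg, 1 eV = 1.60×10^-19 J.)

From E_n = n²h²/(8m_nL²), L = n·h/√(8m_nE_n).
E_2 = 9.11×10^6 eV = 1.458×10^-12 J, so L = 2·6.63×10^-34/√(8·1.67×10^-27·1.458×10^-12) = 9.50×10^-15 m = 9.50 fm.

L = 9.50 fm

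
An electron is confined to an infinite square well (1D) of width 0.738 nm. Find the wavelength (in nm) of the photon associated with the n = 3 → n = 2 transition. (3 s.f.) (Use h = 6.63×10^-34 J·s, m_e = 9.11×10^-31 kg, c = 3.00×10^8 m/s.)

E_1 = h²/(8m_eL²) = 1.107×10^-19 J, so ΔE = (3² − 2²)E_1 = 5.535×10^-19 J.
λ = hc/ΔE = (6.63×10^-34·3.00×10^8)/5.535×10^-19 = 3.59×10^-7 m = 359 nm.

λ = 359 nm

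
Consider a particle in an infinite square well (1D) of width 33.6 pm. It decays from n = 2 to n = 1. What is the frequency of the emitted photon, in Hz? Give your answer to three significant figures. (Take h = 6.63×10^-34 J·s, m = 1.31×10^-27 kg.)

f = 1.68×10^14 Hz

E_1 = h²/(8mL²) = 3.715×10^-20 J and ΔE = (2² − 1²)E_1 = 1.114×10^-19 J.
f = ΔE/h = 1.114×10^-19/6.63×10^-34 = 1.68×10^14 Hz.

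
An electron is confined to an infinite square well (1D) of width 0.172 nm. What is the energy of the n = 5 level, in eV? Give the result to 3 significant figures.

E_5 = 318 eV

For an infinite well E_n = n²h²/(8m_eL²), so E_1 = h²/(8m_eL²) = (6.626×10^-34)²/(8·9.109×10^-31·(1.72×10^-10 m)²) = 2.037×10^-18 J.
Then E_5 = 5²·E_1 = 25·2.037×10^-18 J = 5.093×10^-17 J.
Converting, E_5 = 5.093×10^-17 J / (1.602×10^-19 J/eV) = 318 eV.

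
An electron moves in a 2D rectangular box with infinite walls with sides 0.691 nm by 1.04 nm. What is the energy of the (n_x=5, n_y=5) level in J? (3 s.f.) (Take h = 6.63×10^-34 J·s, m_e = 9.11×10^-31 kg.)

E = 4.55×10^-18 J

For a 2D rectangular well E = (h²/8m_e)·Σ n_i²/L_i² = (6.63×10^-34)²/(8·9.11×10^-31) · [5²/(0.691 nm)² + 5²/(1.04 nm)²].
Evaluating gives E = 4.55×10^-18 J.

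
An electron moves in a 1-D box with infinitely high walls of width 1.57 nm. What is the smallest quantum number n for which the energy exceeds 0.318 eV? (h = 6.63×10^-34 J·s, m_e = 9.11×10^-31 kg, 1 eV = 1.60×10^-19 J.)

n = 2

E_1 = h²/(8m_eL²) = 2.447×10^-20 J = 0.1529 eV.
Need n² > 0.318/0.1529 = 2.080, i.e. n > 1.442.
The smallest integer satisfying this is n = 2.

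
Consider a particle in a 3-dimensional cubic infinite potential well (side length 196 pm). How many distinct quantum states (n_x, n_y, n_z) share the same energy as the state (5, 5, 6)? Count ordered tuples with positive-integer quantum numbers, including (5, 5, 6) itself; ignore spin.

The level has n_x² + n_y² + n_z² = 86. The ordered positive-integer solutions are (1, 2, 9), (1, 6, 7), (1, 7, 6), (1, 9, 2), (2, 1, 9), (2, 9, 1), (5, 5, 6), (5, 6, 5), (6, 1, 7), (6, 5, 5), (6, 7, 1), (7, 1, 6), (7, 6, 1), (9, 1, 2), (9, 2, 1).
That gives 15 states.

degeneracy = 15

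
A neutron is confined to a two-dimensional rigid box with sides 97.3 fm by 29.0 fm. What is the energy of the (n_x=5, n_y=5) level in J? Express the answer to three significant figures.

For a 2D rectangular well E = (h²/8m_n)·Σ n_i²/L_i² = (6.626×10^-34)²/(8·1.675×10^-27) · [5²/(97.3 fm)² + 5²/(29.0 fm)²].
Evaluating gives E = 1.06×10^-12 J.

E = 1.06×10^-12 J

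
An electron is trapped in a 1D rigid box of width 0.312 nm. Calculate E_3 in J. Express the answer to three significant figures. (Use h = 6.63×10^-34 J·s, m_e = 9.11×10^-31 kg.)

For an infinite well E_n = n²h²/(8m_eL²), so E_1 = h²/(8m_eL²) = (6.63×10^-34)²/(8·9.11×10^-31·(3.12×10^-10 m)²) = 6.196×10^-19 J.
Then E_3 = 3²·E_1 = 9·6.196×10^-19 J = 5.58×10^-18 J.

E_3 = 5.58×10^-18 J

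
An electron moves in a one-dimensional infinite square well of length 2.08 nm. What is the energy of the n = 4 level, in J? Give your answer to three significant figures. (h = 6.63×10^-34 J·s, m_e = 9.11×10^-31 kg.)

E_4 = 2.23×10^-19 J

For an infinite well E_n = n²h²/(8m_eL²), so E_1 = h²/(8m_eL²) = (6.63×10^-34)²/(8·9.11×10^-31·(2.08×10^-9 m)²) = 1.394×10^-20 J.
Then E_4 = 4²·E_1 = 16·1.394×10^-20 J = 2.23×10^-19 J.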